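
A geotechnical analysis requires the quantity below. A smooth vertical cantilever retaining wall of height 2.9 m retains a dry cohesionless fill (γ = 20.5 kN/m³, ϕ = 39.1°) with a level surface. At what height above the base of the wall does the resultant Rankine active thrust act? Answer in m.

K_a = 0.2265.
The pressure distribution is triangular, so the resultant acts at H/3 above the base = 2.9/3 = 0.9667 m.

0.967 m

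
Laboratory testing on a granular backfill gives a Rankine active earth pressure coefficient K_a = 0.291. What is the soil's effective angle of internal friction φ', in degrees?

33.3°

K_a = tan²(45° − φ/2) ⇒ 45° − φ/2 = arctan(√0.291) = 28.34°.
φ = 2(45° − 28.34°) = 33.31°.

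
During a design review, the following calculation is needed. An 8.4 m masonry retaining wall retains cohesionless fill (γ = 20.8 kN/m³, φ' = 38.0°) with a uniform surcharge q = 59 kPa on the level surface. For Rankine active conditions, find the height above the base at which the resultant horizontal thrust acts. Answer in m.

K_a = 0.2379.
Triangular part P₁ = ½K_aγH² = 174.6 at H/3 = 2.800 m; rectangular part P₂ = K_a q H = 117.9 at H/2 = 4.200 m.
ȳ = (P₁·2.800 + P₂·4.200)/(P₁+P₂) = 3.364 m.

3.36 m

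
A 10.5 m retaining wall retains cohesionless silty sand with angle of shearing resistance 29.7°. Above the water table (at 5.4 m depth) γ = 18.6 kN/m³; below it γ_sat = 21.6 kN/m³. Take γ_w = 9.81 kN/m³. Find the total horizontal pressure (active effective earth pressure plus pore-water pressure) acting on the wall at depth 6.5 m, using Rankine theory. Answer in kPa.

49.1 kPa

K_a = (1 − sin φ)/(1 + sin φ) = 0.3374.
γ' = 21.6 − 9.81 = 11.79 kN/m³.
Effective vertical stress at 6.5 m: σ'_v = 18.6×5.4 + 11.79×1.10 = 113.4 kPa.
σ'_h = K_a σ'_v = 0.3374 × 113.4 = 38.26 kPa; u = γ_w × 1.10 = 10.79 kPa.
Total σ_h = 38.26 + 10.79 = 49.05 kPa.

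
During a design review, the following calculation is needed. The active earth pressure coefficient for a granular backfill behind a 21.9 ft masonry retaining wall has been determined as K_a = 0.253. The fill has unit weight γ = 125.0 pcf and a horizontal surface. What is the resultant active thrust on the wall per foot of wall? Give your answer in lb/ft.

7580 lb/ft

P = ½ K_a γ H² = 0.5 × 0.253 × 125.0 × 21.9² = 7584 lb/ft.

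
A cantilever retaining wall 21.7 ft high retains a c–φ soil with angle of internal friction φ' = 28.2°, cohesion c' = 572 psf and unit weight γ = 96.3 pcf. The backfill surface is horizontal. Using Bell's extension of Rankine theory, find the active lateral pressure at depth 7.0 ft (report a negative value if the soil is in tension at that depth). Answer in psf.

-443 psf

K_a = (1 − sin φ)/(1 + sin φ) = 0.3582.
σ_a = K_a γ z − 2c√K_a = 0.3582×96.3×7.0 − 2×572×0.5985 = -443.2 psf.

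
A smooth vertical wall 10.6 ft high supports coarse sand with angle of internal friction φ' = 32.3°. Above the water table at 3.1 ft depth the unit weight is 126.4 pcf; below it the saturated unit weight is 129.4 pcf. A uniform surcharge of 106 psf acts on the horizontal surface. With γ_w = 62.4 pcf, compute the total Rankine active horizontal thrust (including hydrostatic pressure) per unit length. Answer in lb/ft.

3740 lb/ft

K_a = tan²(45° − φ/2) = 0.3035.
γ' = 129.4 − 62.4 = 67.00 pcf. h₂ = H − d_w = 7.5 ft.
σ'_h: at surface K_a·q = 32.17; at WT K_a(q+γd_w) = 151.1; at base K_a(q+γd_w+γ'h₂) = 303.6 psf.
P₁ = ½(32.17+151.1)×3.1 = 284.0; P₂ = ½(151.1+303.6)×7.5 = 1705; P_w = ½γ_w h₂² = 1755.
Total = 284.0+1705+1755 = 3744 lb/ft.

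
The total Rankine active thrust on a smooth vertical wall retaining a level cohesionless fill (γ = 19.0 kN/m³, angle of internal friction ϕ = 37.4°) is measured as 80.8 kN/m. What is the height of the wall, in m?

5.90 m

K_a = 0.2443. P_a = ½ K_a γ H² ⇒ H = √(2P_a/(K_a γ)).
H = √(2×80.8/(0.2443×19.0)) = 5.901 m.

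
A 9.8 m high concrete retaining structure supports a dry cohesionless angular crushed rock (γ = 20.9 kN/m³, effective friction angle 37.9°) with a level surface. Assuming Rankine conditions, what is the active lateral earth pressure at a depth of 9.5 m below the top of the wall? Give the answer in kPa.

47.4 kPa

K_a = (1 − sin φ)/(1 + sin φ) = 0.2389.
σ_h = K_a γ z = 0.2389 × 20.9 × 9.5 = 47.44 kPa.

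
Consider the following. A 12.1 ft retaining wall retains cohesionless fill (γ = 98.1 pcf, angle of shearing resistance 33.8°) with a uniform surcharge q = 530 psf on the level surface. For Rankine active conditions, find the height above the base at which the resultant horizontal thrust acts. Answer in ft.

4.98 ft

K_a = 0.2851.
Triangular part P₁ = ½K_aγH² = 2047 at H/3 = 4.033 ft; rectangular part P₂ = K_a q H = 1828 at H/2 = 6.050 ft.
ȳ = (P₁·4.033 + P₂·6.050)/(P₁+P₂) = 4.985 ft.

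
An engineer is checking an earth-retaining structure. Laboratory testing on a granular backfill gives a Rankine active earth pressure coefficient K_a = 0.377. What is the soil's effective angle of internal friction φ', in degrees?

26.9°

K_a = tan²(45° − φ/2) ⇒ 45° − φ/2 = arctan(√0.377) = 31.55°.
φ = 2(45° − 31.55°) = 26.90°.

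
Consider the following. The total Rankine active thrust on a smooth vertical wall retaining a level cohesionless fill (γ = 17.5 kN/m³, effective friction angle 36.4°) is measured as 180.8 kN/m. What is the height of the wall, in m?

K_a = 0.2552. P_a = ½ K_a γ H² ⇒ H = √(2P_a/(K_a γ)).
H = √(2×180.8/(0.2552×17.5)) = 8.999 m.

9.00 m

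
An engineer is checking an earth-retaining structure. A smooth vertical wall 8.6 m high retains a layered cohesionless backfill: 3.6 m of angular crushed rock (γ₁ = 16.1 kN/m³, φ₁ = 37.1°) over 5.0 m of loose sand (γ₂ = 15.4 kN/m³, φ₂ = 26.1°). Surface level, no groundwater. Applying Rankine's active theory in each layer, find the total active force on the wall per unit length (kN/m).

213 kN/m

K_a1 = tan²(45°−37.1°/2) = 0.2475; K_a2 = tan²(45°−26.1°/2) = 0.3889.
Layer 1: σ at base = K_a1 γ₁ h₁ = 14.35 kPa; P₁ = ½×14.35×3.6 = 25.82.
Layer 2: σ_v at top = γ₁h₁ = 57.96; σ_h top = K_a2×57.96 = 22.54; σ_h base = K_a2×(57.96+15.4×5.0) = 52.49.
P₂ = ½(22.54+52.49)×5.0 = 187.6. Total P_a = 25.82+187.6 = 213.4 kN/m.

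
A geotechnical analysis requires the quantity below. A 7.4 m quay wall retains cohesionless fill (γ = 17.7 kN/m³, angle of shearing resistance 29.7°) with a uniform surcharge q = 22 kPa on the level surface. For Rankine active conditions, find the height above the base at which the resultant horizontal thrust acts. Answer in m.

2.78 m

K_a = 0.3374.
Triangular part P₁ = ½K_aγH² = 163.5 at H/3 = 2.467 m; rectangular part P₂ = K_a q H = 54.93 at H/2 = 3.700 m.
ȳ = (P₁·2.467 + P₂·3.700)/(P₁+P₂) = 2.777 m.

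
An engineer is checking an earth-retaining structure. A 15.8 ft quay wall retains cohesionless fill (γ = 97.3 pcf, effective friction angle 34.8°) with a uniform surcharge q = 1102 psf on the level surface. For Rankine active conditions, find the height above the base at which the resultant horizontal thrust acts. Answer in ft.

6.82 ft

K_a = 0.2733.
Triangular part P₁ = ½K_aγH² = 3319 at H/3 = 5.267 ft; rectangular part P₂ = K_a q H = 4759 at H/2 = 7.900 ft.
ȳ = (P₁·5.267 + P₂·7.900)/(P₁+P₂) = 6.818 ft.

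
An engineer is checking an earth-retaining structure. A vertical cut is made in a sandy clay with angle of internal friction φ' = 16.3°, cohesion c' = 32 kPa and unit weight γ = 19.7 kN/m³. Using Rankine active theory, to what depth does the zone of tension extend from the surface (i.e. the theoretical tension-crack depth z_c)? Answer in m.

K_a = tan²(45° − 16.3°/2) = 0.5617; √K_a = 0.7495.
The active pressure is zero where K_a γ z = 2c√K_a, so z_c = 2c/(γ√K_a) = 2×32/(19.7×0.7495) = 4.335 m.

4.33 m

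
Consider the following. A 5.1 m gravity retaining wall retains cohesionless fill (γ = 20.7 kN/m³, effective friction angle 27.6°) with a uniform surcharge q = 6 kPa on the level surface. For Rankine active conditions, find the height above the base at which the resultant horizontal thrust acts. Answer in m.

1.79 m

K_a = 0.3668.
Triangular part P₁ = ½K_aγH² = 98.74 at H/3 = 1.700 m; rectangular part P₂ = K_a q H = 11.22 at H/2 = 2.550 m.
ȳ = (P₁·1.700 + P₂·2.550)/(P₁+P₂) = 1.787 m.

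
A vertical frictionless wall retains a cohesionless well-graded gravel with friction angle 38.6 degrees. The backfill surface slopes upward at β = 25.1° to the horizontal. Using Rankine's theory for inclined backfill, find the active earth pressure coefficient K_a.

0.298

K_a = cos β · (cos β − √(cos²β − cos²φ)) / (cos β + √(cos²β − cos²φ)).
cos β = 0.9056, cos φ = 0.7815, √(cos²β − cos²φ) = 0.4575.
K_a = 0.9056 × (0.9056 − 0.4575)/(0.9056 + 0.4575) = 0.2977.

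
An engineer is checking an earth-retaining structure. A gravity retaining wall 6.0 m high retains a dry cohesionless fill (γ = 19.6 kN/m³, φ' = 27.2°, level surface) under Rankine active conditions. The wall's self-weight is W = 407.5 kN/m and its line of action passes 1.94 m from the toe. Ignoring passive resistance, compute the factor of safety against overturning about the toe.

3.01

K_a = tan²(45° − 27.2°/2) = 0.3726.
P_a = ½K_aγH² = 0.5×0.3726×19.6×6.0² = 131.5 kN/m, acting at H/3 = 2.000 m above the base.
Overturning moment M_o = P_a × H/3 = 131.5 × 2.000 = 262.9.
Resisting moment M_r = W × 1.94 = 407.5 × 1.94 = 790.5.
FS_overturning = M_r/M_o = 790.5/262.9 = 3.007.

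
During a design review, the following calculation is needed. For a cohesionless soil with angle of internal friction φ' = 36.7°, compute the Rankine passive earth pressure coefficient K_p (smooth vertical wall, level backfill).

3.97

K_p = (1 + sin φ)/(1 − sin φ) = tan²(45° + 36.7°/2) = 3.970.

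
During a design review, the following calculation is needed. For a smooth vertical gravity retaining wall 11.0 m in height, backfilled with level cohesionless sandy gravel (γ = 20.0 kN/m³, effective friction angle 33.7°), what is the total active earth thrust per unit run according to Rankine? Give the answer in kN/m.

346 kN/m

K_a = tan²(45° − φ/2) = 0.2863.
P_a = ½ K_a γ H² = 0.5 × 0.2863 × 20.0 × 11.0² = 346.4 kN/m.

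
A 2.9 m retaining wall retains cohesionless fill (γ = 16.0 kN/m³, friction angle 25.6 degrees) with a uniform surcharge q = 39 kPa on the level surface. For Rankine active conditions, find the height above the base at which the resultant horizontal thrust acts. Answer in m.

K_a = 0.3966.
Triangular part P₁ = ½K_aγH² = 26.68 at H/3 = 0.9667 m; rectangular part P₂ = K_a q H = 44.85 at H/2 = 1.450 m.
ȳ = (P₁·0.9667 + P₂·1.450)/(P₁+P₂) = 1.270 m.

1.27 m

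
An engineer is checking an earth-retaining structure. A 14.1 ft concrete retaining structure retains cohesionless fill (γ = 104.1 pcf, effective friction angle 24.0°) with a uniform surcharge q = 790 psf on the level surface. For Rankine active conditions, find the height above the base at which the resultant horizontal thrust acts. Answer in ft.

K_a = 0.4217.
Triangular part P₁ = ½K_aγH² = 4364 at H/3 = 4.700 ft; rectangular part P₂ = K_a q H = 4698 at H/2 = 7.050 ft.
ȳ = (P₁·4.700 + P₂·7.050)/(P₁+P₂) = 5.918 ft.

5.92 ft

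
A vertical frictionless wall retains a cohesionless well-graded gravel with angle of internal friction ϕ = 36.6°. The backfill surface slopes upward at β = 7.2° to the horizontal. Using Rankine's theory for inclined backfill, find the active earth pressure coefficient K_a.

0.258

K_a = cos β · (cos β − √(cos²β − cos²φ)) / (cos β + √(cos²β − cos²φ)).
cos β = 0.9921, cos φ = 0.8028, √(cos²β − cos²φ) = 0.5829.
K_a = 0.9921 × (0.9921 − 0.5829)/(0.9921 + 0.5829) = 0.2578.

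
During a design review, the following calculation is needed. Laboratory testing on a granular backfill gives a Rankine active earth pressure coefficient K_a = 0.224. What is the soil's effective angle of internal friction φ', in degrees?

39.3°

K_a = tan²(45° − φ/2) ⇒ 45° − φ/2 = arctan(√0.224) = 25.33°.
φ = 2(45° − 25.33°) = 39.34°.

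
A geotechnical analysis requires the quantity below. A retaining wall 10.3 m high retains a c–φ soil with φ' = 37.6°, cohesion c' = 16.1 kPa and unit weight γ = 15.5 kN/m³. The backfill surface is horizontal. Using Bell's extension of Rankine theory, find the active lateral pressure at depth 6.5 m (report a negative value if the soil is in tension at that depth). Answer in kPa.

8.55 kPa

K_a = (1 − sin φ)/(1 + sin φ) = 0.2421.
σ_a = K_a γ z − 2c√K_a = 0.2421×15.5×6.5 − 2×16.1×0.4921 = 8.550 kPa.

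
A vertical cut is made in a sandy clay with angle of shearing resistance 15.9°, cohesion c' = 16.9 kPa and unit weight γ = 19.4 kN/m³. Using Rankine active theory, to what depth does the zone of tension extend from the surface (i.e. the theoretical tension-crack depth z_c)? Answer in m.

2.31 m

K_a = tan²(45° − 15.9°/2) = 0.5699; √K_a = 0.7549.
The active pressure is zero where K_a γ z = 2c√K_a, so z_c = 2c/(γ√K_a) = 2×16.9/(19.4×0.7549) = 2.308 m.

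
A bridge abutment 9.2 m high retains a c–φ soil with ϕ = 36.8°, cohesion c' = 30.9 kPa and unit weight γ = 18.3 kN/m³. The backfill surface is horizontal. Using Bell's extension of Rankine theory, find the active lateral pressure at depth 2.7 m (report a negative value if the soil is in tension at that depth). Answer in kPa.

K_a = (1 − sin φ)/(1 + sin φ) = 0.2508.
σ_a = K_a γ z − 2c√K_a = 0.2508×18.3×2.7 − 2×30.9×0.5008 = -18.56 kPa.

-18.6 kPa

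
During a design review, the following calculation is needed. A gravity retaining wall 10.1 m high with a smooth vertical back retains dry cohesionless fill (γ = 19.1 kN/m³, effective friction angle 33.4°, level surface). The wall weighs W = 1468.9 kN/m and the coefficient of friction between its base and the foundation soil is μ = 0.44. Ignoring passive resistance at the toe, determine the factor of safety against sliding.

2.29

K_a = tan²(45° − 33.4°/2) = 0.2899.
P_a = ½K_aγH² = 0.5×0.2899×19.1×10.1² = 282.4 kN/m, acting at H/3 = 3.367 m above the base.
FS_sliding = μW / P_a = 0.44×1468.9 / 282.4 = 2.288.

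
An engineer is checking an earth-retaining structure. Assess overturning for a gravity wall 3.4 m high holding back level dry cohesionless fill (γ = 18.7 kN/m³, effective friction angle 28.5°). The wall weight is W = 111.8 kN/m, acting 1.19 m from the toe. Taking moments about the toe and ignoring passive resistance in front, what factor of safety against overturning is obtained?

K_a = tan²(45° − 28.5°/2) = 0.3540.
P_a = ½K_aγH² = 0.5×0.3540×18.7×3.4² = 38.26 kN/m, acting at H/3 = 1.133 m above the base.
Overturning moment M_o = P_a × H/3 = 38.26 × 1.133 = 43.36.
Resisting moment M_r = W × 1.19 = 111.8 × 1.19 = 133.0.
FS_overturning = M_r/M_o = 133.0/43.36 = 3.068.

3.07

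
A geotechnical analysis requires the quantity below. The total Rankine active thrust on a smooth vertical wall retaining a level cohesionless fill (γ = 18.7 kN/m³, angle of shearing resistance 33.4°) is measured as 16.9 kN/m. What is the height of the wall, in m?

K_a = 0.2899. P_a = ½ K_a γ H² ⇒ H = √(2P_a/(K_a γ)).
H = √(2×16.9/(0.2899×18.7)) = 2.497 m.

2.50 m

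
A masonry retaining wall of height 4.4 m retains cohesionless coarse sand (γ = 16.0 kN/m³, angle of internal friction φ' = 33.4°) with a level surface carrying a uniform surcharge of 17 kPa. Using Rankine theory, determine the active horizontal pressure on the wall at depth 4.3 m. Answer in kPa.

K_a = (1 − sin φ)/(1 + sin φ) = 0.2899.
σ_v = γz + q = 16.0 × 4.3 + 17 = 85.80 kPa.
σ_h = K_a σ_v = 0.2899 × 85.80 = 24.88 kPa.

24.9 kPa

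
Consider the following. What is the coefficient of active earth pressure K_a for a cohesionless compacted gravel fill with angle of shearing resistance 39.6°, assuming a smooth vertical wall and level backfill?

K_a = tan²(45° − φ/2) = tan²(25.20°) = 0.2214.

0.221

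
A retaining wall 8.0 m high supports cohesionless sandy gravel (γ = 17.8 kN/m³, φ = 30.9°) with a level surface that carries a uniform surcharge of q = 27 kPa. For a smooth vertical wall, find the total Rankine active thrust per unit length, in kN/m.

252 kN/m

K_a = tan²(45° − φ/2) = 0.3214.
Soil triangle: ½ K_a γ H² = 0.5×0.3214×17.8×8.0² = 183.1 kN/m.
Surcharge rectangle: K_a q H = 0.3214×27×8.0 = 69.42 kN/m.
Total = 183.1 + 69.42 = 252.5 kN/m.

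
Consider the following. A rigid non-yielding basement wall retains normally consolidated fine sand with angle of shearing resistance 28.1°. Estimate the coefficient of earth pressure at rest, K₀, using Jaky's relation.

K₀ = 1 − sin φ' = 1 − sin 28.1° = 0.5290.

0.529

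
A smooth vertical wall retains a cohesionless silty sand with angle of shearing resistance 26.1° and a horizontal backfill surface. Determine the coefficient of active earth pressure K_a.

0.389

K_a = tan²(45° − φ/2) = tan²(31.95°) = 0.3889.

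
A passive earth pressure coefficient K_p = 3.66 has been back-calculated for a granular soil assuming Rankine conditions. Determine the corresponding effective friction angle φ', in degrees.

K_p = (1+sin φ)/(1−sin φ) ⇒ sin φ = (K_p − 1)/(K_p + 1) = 0.5708.
φ = arcsin(0.5708) = 34.81°.

34.8°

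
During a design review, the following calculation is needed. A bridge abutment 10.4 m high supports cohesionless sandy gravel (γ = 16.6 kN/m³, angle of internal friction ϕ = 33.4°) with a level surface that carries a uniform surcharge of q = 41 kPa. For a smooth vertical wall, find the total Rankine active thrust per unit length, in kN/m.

384 kN/m

K_a = tan²(45° − φ/2) = 0.2899.
Soil triangle: ½ K_a γ H² = 0.5×0.2899×16.6×10.4² = 260.3 kN/m.
Surcharge rectangle: K_a q H = 0.2899×41×10.4 = 123.6 kN/m.
Total = 260.3 + 123.6 = 383.9 kN/m.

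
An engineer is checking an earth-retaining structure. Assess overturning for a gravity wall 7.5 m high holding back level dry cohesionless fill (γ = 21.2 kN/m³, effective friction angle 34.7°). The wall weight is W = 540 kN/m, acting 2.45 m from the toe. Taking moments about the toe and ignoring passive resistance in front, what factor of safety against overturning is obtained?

3.23

K_a = tan²(45° − 34.7°/2) = 0.2745.
P_a = ½K_aγH² = 0.5×0.2745×21.2×7.5² = 163.7 kN/m, acting at H/3 = 2.500 m above the base.
Overturning moment M_o = P_a × H/3 = 163.7 × 2.500 = 409.1.
Resisting moment M_r = W × 2.45 = 540 × 2.45 = 1323.
FS_overturning = M_r/M_o = 1323/409.1 = 3.234.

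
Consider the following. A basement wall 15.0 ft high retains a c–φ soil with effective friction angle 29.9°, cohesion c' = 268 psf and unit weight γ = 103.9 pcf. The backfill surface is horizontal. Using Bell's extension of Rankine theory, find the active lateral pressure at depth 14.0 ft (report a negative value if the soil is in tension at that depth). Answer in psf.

177 psf

K_a = (1 − sin φ)/(1 + sin φ) = 0.3347.
σ_a = K_a γ z − 2c√K_a = 0.3347×103.9×14.0 − 2×268×0.5785 = 176.7 psf.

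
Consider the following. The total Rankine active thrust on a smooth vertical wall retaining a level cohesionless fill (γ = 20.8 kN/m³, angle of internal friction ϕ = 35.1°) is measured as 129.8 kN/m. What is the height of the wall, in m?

6.80 m

K_a = 0.2698. P_a = ½ K_a γ H² ⇒ H = √(2P_a/(K_a γ)).
H = √(2×129.8/(0.2698×20.8)) = 6.801 m.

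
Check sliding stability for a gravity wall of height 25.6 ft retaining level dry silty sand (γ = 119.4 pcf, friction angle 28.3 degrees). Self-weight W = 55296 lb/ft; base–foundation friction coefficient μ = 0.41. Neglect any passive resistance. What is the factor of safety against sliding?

K_a = tan²(45° − 28.3°/2) = 0.3568.
P_a = ½K_aγH² = 0.5×0.3568×119.4×25.6² = 13960 lb/ft, acting at H/3 = 8.533 ft above the base.
FS_sliding = μW / P_a = 0.41×55296 / 13960 = 1.624.

1.62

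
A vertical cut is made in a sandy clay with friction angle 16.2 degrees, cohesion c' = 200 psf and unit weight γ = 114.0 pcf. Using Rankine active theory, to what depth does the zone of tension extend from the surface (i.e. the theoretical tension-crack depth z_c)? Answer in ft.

K_a = tan²(45° − 16.2°/2) = 0.5637; √K_a = 0.7508.
The active pressure is zero where K_a γ z = 2c√K_a, so z_c = 2c/(γ√K_a) = 2×200/(114.0×0.7508) = 4.673 ft.

4.67 ft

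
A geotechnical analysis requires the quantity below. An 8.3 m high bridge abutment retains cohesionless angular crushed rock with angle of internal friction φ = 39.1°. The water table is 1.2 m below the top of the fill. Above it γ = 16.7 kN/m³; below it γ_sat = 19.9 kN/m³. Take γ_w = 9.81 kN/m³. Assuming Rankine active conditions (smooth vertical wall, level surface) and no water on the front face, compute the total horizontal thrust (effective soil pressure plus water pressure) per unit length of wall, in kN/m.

340 kN/m

K_a = tan²(45° − φ/2) = 0.2265.
γ' = 19.9 − 9.81 = 10.09 kN/m³. Depth below WT = 7.1 m.
σ'_h at WT = K_a γ d_w = 4.539 kPa; at base = 4.539 + K_a γ' × 7.1 = 20.76 kPa.
P₁ (0–1.2 m) = ½×4.539×1.2 = 2.723. P₂ (1.2–8.3 m) = ½(4.539+20.76)×7.1 = 89.82.
P_w = ½ γ_w h₂² = 0.5×9.81×7.1² = 247.3. Total = 2.723+89.82+247.3 = 339.8 kN/m.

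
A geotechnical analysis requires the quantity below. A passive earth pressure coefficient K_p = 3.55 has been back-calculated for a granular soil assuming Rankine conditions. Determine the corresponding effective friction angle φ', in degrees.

K_p = (1+sin φ)/(1−sin φ) ⇒ sin φ = (K_p − 1)/(K_p + 1) = 0.5604.
φ = arcsin(0.5604) = 34.09°.

34.1°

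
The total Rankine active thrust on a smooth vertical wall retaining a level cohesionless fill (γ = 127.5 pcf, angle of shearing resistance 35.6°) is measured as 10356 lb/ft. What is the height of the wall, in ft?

24.8 ft

K_a = 0.2641. P_a = ½ K_a γ H² ⇒ H = √(2P_a/(K_a γ)).
H = √(2×10356/(0.2641×127.5)) = 24.80 ft.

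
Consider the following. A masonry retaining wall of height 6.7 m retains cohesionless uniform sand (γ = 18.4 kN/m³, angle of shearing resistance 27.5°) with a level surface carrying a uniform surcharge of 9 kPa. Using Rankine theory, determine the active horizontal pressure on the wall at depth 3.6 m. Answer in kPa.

27.7 kPa

K_a = (1 − sin φ)/(1 + sin φ) = 0.3682.
σ_v = γz + q = 18.4 × 3.6 + 9 = 75.24 kPa.
σ_h = K_a σ_v = 0.3682 × 75.24 = 27.71 kPa.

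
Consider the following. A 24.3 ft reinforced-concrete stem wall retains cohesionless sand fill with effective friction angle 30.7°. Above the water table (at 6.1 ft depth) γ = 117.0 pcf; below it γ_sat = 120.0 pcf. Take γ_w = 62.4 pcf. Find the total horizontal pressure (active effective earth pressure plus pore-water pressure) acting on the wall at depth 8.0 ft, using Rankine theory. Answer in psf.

K_a = (1 − sin φ)/(1 + sin φ) = 0.3240.
γ' = 120.0 − 62.4 = 57.60 pcf.
Effective vertical stress at 8.0 ft: σ'_v = 117.0×6.1 + 57.60×1.90 = 823.1 psf.
σ'_h = K_a σ'_v = 0.3240 × 823.1 = 266.7 psf; u = γ_w × 1.90 = 118.6 psf.
Total σ_h = 266.7 + 118.6 = 385.3 psf.

385 psf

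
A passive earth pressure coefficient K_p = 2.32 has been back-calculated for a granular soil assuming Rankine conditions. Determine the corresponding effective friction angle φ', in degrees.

K_p = (1+sin φ)/(1−sin φ) ⇒ sin φ = (K_p − 1)/(K_p + 1) = 0.3976.
φ = arcsin(0.3976) = 23.43°.

23.4°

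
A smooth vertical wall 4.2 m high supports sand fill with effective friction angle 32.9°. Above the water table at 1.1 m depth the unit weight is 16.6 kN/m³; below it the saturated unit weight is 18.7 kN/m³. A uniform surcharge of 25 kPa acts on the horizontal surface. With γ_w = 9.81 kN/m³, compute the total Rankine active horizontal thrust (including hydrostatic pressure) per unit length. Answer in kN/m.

111 kN/m

K_a = tan²(45° − φ/2) = 0.2960.
γ' = 18.7 − 9.81 = 8.890 kN/m³. h₂ = H − d_w = 3.1 m.
σ'_h: at surface K_a·q = 7.401; at WT K_a(q+γd_w) = 12.81; at base K_a(q+γd_w+γ'h₂) = 20.96 kPa.
P₁ = ½(7.401+12.81)×1.1 = 11.11; P₂ = ½(12.81+20.96)×3.1 = 52.34; P_w = ½γ_w h₂² = 47.14.
Total = 11.11+52.34+47.14 = 110.6 kN/m.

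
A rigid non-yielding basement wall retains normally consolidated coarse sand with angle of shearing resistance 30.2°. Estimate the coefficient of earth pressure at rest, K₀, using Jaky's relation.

K₀ = 1 − sin φ' = 1 − sin 30.2° = 0.4970.

0.497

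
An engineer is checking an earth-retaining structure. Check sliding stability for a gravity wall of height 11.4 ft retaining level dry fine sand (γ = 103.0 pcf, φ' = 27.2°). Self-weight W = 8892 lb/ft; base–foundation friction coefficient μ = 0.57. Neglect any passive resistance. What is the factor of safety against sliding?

K_a = tan²(45° − 27.2°/2) = 0.3726.
P_a = ½K_aγH² = 0.5×0.3726×103.0×11.4² = 2494 lb/ft, acting at H/3 = 3.800 ft above the base.
FS_sliding = μW / P_a = 0.57×8892 / 2494 = 2.032.

2.03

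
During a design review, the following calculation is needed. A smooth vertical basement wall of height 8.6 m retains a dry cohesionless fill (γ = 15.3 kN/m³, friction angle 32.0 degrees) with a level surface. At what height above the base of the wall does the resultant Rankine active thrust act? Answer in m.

2.87 m

K_a = 0.3073.
The pressure distribution is triangular, so the resultant acts at H/3 above the base = 8.6/3 = 2.867 m.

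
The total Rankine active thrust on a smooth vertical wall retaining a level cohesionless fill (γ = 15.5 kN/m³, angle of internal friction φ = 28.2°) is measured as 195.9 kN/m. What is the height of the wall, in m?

8.40 m

K_a = 0.3582. P_a = ½ K_a γ H² ⇒ H = √(2P_a/(K_a γ)).
H = √(2×195.9/(0.3582×15.5)) = 8.401 m.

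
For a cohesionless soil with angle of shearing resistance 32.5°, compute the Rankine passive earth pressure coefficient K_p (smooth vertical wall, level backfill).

K_p = (1 + sin φ)/(1 − sin φ) = tan²(45° + 32.5°/2) = 3.322.

3.32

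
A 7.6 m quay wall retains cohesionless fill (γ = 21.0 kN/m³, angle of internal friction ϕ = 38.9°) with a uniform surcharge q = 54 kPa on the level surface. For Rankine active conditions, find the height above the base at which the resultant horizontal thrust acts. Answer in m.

K_a = 0.2285.
Triangular part P₁ = ½K_aγH² = 138.6 at H/3 = 2.533 m; rectangular part P₂ = K_a q H = 93.79 at H/2 = 3.800 m.
ȳ = (P₁·2.533 + P₂·3.800)/(P₁+P₂) = 3.045 m.

3.04 m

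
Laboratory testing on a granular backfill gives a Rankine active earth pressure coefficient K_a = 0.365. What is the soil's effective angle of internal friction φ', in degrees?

K_a = tan²(45° − φ/2) ⇒ 45° − φ/2 = arctan(√0.365) = 31.14°.
φ = 2(45° − 31.14°) = 27.72°.

27.7°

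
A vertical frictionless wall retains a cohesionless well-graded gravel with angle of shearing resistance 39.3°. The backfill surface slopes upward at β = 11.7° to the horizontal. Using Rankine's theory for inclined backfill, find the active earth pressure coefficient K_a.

K_a = cos β · (cos β − √(cos²β − cos²φ)) / (cos β + √(cos²β − cos²φ)).
cos β = 0.9792, cos φ = 0.7738, √(cos²β − cos²φ) = 0.6000.
K_a = 0.9792 × (0.9792 − 0.6000)/(0.9792 + 0.6000) = 0.2351.

0.235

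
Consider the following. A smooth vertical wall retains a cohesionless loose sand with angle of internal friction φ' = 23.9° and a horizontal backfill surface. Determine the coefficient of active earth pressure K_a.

0.423

K_a = (1 − sin φ)/(1 + sin φ) = (1 − sin 23.9°)/(1 + sin 23.9°) = 0.4233.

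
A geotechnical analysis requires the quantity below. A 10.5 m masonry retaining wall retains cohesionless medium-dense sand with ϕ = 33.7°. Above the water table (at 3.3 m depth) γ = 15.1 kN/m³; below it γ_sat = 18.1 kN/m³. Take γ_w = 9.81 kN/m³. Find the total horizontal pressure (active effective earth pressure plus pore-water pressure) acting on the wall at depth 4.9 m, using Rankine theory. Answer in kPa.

33.8 kPa

K_a = (1 − sin φ)/(1 + sin φ) = 0.2863.
γ' = 18.1 − 9.81 = 8.290 kN/m³.
Effective vertical stress at 4.9 m: σ'_v = 15.1×3.3 + 8.290×1.60 = 63.09 kPa.
σ'_h = K_a σ'_v = 0.2863 × 63.09 = 18.06 kPa; u = γ_w × 1.60 = 15.70 kPa.
Total σ_h = 18.06 + 15.70 = 33.76 kPa.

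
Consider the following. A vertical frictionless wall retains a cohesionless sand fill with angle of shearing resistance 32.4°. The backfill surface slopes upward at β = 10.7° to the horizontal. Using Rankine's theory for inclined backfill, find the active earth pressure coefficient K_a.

K_a = cos β · (cos β − √(cos²β − cos²φ)) / (cos β + √(cos²β − cos²φ)).
cos β = 0.9826, cos φ = 0.8443, √(cos²β − cos²φ) = 0.5026.
K_a = 0.9826 × (0.9826 − 0.5026)/(0.9826 + 0.5026) = 0.3175.

0.318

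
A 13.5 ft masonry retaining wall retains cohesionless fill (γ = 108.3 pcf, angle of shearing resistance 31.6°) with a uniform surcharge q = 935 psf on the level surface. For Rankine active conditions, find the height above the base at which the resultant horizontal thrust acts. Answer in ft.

5.76 ft

K_a = 0.3123.
Triangular part P₁ = ½K_aγH² = 3083 at H/3 = 4.500 ft; rectangular part P₂ = K_a q H = 3943 at H/2 = 6.750 ft.
ȳ = (P₁·4.500 + P₂·6.750)/(P₁+P₂) = 5.763 ft.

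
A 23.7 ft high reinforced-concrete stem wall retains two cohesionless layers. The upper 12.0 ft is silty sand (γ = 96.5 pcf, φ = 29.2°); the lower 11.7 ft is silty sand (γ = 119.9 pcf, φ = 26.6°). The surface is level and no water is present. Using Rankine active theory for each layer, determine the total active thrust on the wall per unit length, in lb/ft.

K_a1 = tan²(45°−29.2°/2) = 0.3442; K_a2 = tan²(45°−26.6°/2) = 0.3814.
Layer 1: σ at base = K_a1 γ₁ h₁ = 398.6 psf; P₁ = ½×398.6×12.0 = 2392.
Layer 2: σ_v at top = γ₁h₁ = 1158; σ_h top = K_a2×1158 = 441.7; σ_h base = K_a2×(1158+119.9×11.7) = 976.8.
P₂ = ½(441.7+976.8)×11.7 = 8298. Total P_a = 2392+8298 = 10690 lb/ft.

10700 lb/ft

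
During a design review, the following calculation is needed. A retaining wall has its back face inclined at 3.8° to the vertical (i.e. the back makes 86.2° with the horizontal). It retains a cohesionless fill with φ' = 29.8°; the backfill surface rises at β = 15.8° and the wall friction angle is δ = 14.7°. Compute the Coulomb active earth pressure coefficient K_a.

K_a = sin²(α+φ) / [sin²α · sin(α−δ) · (1 + √{sin(φ+δ)sin(φ−β) / (sin(α−δ)sin(α+β))})²].
With α = 86.2°, φ = 29.8°, δ = 14.7°, β = 15.8°: K_a = 0.4198.

0.420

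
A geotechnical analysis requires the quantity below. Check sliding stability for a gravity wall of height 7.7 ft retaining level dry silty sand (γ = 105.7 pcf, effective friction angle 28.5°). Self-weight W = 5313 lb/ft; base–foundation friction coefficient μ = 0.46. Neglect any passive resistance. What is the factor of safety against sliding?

2.20

K_a = tan²(45° − 28.5°/2) = 0.3540.
P_a = ½K_aγH² = 0.5×0.3540×105.7×7.7² = 1109 lb/ft, acting at H/3 = 2.567 ft above the base.
FS_sliding = μW / P_a = 0.46×5313 / 1109 = 2.204.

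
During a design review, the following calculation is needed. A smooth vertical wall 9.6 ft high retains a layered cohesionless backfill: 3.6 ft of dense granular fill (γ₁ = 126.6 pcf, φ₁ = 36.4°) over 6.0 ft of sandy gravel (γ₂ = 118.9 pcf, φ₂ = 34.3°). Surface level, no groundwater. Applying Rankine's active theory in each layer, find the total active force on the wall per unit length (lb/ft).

K_a1 = tan²(45°−36.4°/2) = 0.2552; K_a2 = tan²(45°−34.3°/2) = 0.2792.
Layer 1: σ at base = K_a1 γ₁ h₁ = 116.3 psf; P₁ = ½×116.3×3.6 = 209.3.
Layer 2: σ_v at top = γ₁h₁ = 455.8; σ_h top = K_a2×455.8 = 127.2; σ_h base = K_a2×(455.8+118.9×6.0) = 326.4.
P₂ = ½(127.2+326.4)×6.0 = 1361. Total P_a = 209.3+1361 = 1570 lb/ft.

1570 lb/ft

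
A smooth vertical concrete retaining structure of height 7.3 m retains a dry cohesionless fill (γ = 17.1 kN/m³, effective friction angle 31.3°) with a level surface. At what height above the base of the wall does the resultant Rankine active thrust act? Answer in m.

K_a = 0.3162.
The pressure distribution is triangular, so the resultant acts at H/3 above the base = 7.3/3 = 2.433 m.

2.43 m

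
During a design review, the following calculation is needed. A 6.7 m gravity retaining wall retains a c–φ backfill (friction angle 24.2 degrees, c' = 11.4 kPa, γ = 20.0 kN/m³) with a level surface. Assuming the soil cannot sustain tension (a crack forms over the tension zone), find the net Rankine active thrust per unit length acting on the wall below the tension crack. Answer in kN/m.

102 kN/m

K_a = 0.4185; √K_a = 0.6469.
Tension-crack depth z_c = 2c/(γ√K_a) = 2×11.4/(20.0×0.6469) = 1.762 m.
σ_a at base = K_a γ H − 2c√K_a = 0.4185×20.0×6.7 − 2×11.4×0.6469 = 41.33 kPa.
P_a = ½ × 41.33 × (H − z_c) = 0.5×41.33×4.938 = 102.0 kN/m.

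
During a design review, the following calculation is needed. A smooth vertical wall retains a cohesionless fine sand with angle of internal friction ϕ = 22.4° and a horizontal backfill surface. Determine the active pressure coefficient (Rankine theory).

0.448

K_a = (1 − sin φ)/(1 + sin φ) = (1 − sin 22.4°)/(1 + sin 22.4°) = 0.4482.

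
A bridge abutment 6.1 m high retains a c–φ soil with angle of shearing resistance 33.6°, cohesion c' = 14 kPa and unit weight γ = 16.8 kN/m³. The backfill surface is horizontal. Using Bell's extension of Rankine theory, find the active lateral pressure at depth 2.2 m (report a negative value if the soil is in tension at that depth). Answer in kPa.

-4.39 kPa

K_a = (1 − sin φ)/(1 + sin φ) = 0.2875.
σ_a = K_a γ z − 2c√K_a = 0.2875×16.8×2.2 − 2×14×0.5362 = -4.387 kPa.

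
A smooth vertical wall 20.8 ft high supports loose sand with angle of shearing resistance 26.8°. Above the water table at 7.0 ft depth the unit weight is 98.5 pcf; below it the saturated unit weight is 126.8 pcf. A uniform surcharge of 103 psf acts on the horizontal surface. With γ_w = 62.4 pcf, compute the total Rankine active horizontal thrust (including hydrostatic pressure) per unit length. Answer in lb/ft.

13600 lb/ft

K_a = tan²(45° − φ/2) = 0.3785.
γ' = 126.8 − 62.4 = 64.40 pcf. h₂ = H − d_w = 13.8 ft.
σ'_h: at surface K_a·q = 38.98; at WT K_a(q+γd_w) = 299.9; at base K_a(q+γd_w+γ'h₂) = 636.3 psf.
P₁ = ½(38.98+299.9)×7.0 = 1186; P₂ = ½(299.9+636.3)×13.8 = 6460; P_w = ½γ_w h₂² = 5942.
Total = 1186+6460+5942 = 13590 lb/ft.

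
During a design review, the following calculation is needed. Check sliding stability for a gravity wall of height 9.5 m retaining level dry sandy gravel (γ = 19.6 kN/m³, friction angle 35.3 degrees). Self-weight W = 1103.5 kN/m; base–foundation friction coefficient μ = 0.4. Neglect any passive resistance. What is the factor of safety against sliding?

K_a = tan²(45° − 35.3°/2) = 0.2675.
P_a = ½K_aγH² = 0.5×0.2675×19.6×9.5² = 236.6 kN/m, acting at H/3 = 3.167 m above the base.
FS_sliding = μW / P_a = 0.4×1103.5 / 236.6 = 1.865.

1.87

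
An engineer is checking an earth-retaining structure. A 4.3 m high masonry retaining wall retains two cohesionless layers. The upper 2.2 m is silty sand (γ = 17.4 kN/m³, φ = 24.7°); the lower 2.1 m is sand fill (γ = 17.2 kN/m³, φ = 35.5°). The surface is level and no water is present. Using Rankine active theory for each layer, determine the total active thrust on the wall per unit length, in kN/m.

48.7 kN/m

K_a1 = tan²(45°−24.7°/2) = 0.4106; K_a2 = tan²(45°−35.5°/2) = 0.2653.
Layer 1: σ at base = K_a1 γ₁ h₁ = 15.72 kPa; P₁ = ½×15.72×2.2 = 17.29.
Layer 2: σ_v at top = γ₁h₁ = 38.28; σ_h top = K_a2×38.28 = 10.15; σ_h base = K_a2×(38.28+17.2×2.1) = 19.74.
P₂ = ½(10.15+19.74)×2.1 = 31.38. Total P_a = 17.29+31.38 = 48.67 kN/m.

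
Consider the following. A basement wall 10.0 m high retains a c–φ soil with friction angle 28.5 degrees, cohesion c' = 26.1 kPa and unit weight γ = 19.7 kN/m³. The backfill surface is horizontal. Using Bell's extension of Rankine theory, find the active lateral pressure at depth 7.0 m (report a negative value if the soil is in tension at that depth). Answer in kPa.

K_a = (1 − sin φ)/(1 + sin φ) = 0.3540.
σ_a = K_a γ z − 2c√K_a = 0.3540×19.7×7.0 − 2×26.1×0.5949 = 17.75 kPa.

17.8 kPa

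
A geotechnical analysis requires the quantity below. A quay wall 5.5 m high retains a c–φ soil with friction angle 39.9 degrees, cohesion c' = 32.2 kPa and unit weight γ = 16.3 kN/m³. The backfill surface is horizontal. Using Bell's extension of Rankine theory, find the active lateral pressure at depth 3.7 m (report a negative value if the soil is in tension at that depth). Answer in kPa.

-16.9 kPa

K_a = (1 − sin φ)/(1 + sin φ) = 0.2184.
σ_a = K_a γ z − 2c√K_a = 0.2184×16.3×3.7 − 2×32.2×0.4674 = -16.92 kPa.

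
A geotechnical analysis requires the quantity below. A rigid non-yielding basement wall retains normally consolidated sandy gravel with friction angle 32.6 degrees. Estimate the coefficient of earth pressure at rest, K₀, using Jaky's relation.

K₀ = 1 − sin φ' = 1 − sin 32.6° = 0.4612.

0.461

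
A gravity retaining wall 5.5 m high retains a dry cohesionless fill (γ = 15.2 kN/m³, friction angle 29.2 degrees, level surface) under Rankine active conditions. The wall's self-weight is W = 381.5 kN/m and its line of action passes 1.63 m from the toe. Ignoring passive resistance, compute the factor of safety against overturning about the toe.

4.29

K_a = tan²(45° − 29.2°/2) = 0.3442.
P_a = ½K_aγH² = 0.5×0.3442×15.2×5.5² = 79.13 kN/m, acting at H/3 = 1.833 m above the base.
Overturning moment M_o = P_a × H/3 = 79.13 × 1.833 = 145.1.
Resisting moment M_r = W × 1.63 = 381.5 × 1.63 = 621.8.
FS_overturning = M_r/M_o = 621.8/145.1 = 4.286.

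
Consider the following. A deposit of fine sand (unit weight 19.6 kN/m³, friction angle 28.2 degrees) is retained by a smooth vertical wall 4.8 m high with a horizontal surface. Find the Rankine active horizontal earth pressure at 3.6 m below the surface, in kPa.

25.3 kPa

K_a = (1 − sin φ)/(1 + sin φ) = 0.3582.
σ_h = K_a γ z = 0.3582 × 19.6 × 3.6 = 25.27 kPa.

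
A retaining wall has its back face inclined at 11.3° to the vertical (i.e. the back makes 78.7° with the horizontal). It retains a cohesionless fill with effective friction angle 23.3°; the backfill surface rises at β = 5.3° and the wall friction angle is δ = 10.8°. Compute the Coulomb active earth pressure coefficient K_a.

K_a = sin²(α+φ) / [sin²α · sin(α−δ) · (1 + √{sin(φ+δ)sin(φ−β) / (sin(α−δ)sin(α+β))})²].
With α = 78.7°, φ = 23.3°, δ = 10.8°, β = 5.3°: K_a = 0.5225.

0.523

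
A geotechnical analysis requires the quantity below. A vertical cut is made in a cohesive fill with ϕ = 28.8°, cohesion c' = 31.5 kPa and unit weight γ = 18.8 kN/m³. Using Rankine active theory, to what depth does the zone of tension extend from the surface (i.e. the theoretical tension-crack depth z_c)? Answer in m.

5.67 m

K_a = tan²(45° − 28.8°/2) = 0.3498; √K_a = 0.5914.
The active pressure is zero where K_a γ z = 2c√K_a, so z_c = 2c/(γ√K_a) = 2×31.5/(18.8×0.5914) = 5.666 m.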